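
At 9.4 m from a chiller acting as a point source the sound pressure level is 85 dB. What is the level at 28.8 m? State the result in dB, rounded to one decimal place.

Point-source attenuation: ΔL = 20·log₁₀(r₂/r₁) = 20·log₁₀(28.8/9.4) = 9.725 dB.
L₂ = 85 − 20·log₁₀(28.8/9.4) = 85 − 9.725 = 75.27 dB.

75.3 dB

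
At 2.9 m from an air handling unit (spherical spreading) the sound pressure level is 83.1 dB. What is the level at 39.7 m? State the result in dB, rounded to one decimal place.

60.4 dB

Point-source attenuation: ΔL = 20·log₁₀(r₂/r₁) = 20·log₁₀(39.7/2.9) = 22.728 dB.
L₂ = 83.1 − 20·log₁₀(39.7/2.9) = 83.1 − 22.728 = 60.37 dB.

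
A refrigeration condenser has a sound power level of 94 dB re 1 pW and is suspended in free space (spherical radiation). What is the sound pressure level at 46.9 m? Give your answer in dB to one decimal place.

L_p = L_w − 10·log₁₀(4π·r²) with r = 46.9 m.
4π·r² = 2.764e+04 m², 10·log₁₀ of that is 44.416 dB.
L_p = 94 − 44.416 = 49.58 dB.

49.6 dB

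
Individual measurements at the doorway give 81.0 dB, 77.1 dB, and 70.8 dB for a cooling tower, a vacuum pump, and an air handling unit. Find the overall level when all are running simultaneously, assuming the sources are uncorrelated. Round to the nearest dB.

For uncorrelated sources the intensities add, so convert each level to linear form, sum, and take 10·log₁₀ of the total.
Σ 10^(L/10) = 10^(81.0/10) + 10^(77.1/10) + 10^(70.8/10) = 1.892e+08.
L_total = 10·log₁₀(1.892e+08) = 82.77 dB.

83 dB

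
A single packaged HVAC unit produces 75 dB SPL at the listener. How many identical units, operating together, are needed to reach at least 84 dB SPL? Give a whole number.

8

The shortfall is 84 − 75 = 9.0 dB, and N units add 10·log₁₀ N, so need 10·log₁₀ N ≥ 9.0.
N ≥ 10^(9.0/10) = 7.943, so N = 8.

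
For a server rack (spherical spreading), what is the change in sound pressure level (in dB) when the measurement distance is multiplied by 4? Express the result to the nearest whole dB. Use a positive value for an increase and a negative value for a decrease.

Point-source spreading: ΔL = −20·log₁₀(r₂/r₁).
ΔL = −20·log₁₀(4) = -12.04 dB.

-12 dB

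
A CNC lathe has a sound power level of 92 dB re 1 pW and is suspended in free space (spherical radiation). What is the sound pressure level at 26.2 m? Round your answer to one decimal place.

Free-field spherical radiation: L_p = L_w − 10·log₁₀(4π·r²), r = 26.2 m.
4π·r² = 8626 m², 10·log₁₀ of that is 39.358 dB.
L_p = 92 − 39.358 = 52.64 dB.

52.6 dB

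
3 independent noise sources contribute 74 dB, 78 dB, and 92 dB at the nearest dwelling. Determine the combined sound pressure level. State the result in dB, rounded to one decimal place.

92.2 dB

For uncorrelated sources the intensities add, so convert each level to linear form, sum, and take 10·log₁₀ of the total.
Σ 10^(L/10) = 10^(74/10) + 10^(78/10) + 10^(92/10) = 1.673e+09.
L_total = 10·log₁₀(1.673e+09) = 92.24 dB.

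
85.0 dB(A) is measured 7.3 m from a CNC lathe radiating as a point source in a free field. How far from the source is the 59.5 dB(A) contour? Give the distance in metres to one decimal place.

The 25.5 dB drop corresponds to a distance ratio of 10^(25.5/20) for a point source.
r₂ = 7.3·10^((85.0−59.5)/20) = 7.3·10^(25.5/20) = 137.51 m.

137.5 m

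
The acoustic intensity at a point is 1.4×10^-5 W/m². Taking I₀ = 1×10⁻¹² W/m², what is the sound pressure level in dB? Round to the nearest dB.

71 dB

Dividing by I₀ shifts the exponent by 12: I/I₀ = 1.4×10^7.
L = 10·(0.1461 + 7) = 71.46 dB.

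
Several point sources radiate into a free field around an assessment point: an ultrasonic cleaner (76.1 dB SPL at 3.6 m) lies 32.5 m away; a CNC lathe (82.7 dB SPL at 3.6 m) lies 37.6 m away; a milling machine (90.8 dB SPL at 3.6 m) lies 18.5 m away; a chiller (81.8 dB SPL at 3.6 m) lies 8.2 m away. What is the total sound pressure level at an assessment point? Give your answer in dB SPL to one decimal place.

78.9 dB SPL

Propagate each source to the receiver with L = L_ref − 20·log₁₀(r/r_ref), then add intensities.
ultrasonic cleaner: 76.1 − 20·log₁₀(32.5/3.6) = 76.1 − 19.11 = 56.99 dB SPL.
CNC lathe: 82.7 − 20·log₁₀(37.6/3.6) = 82.7 − 20.38 = 62.32 dB SPL.
milling machine: 90.8 − 20·log₁₀(18.5/3.6) = 90.8 − 14.22 = 76.58 dB SPL.
chiller: 81.8 − 20·log₁₀(8.2/3.6) = 81.8 − 7.15 = 74.65 dB SPL.
Σ 10^(L/10) = 7.691e+07 → L_total = 10·log₁₀(7.691e+07) = 78.86 dB SPL.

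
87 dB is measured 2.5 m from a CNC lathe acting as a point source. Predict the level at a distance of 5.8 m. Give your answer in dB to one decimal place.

Spherical spreading from a point source gives a 20·log₁₀(r₂/r₁) drop.
L₂ = 87 − 20·log₁₀(5.8/2.5) = 87 − 7.310 = 79.69 dB.

79.7 dB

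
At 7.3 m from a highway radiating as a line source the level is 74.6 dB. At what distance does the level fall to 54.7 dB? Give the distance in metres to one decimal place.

713.4 m

The 19.9 dB drop corresponds to a distance ratio of 10^(19.9/10) for a line source.
r₂ = 7.3·10^((74.6−54.7)/10) = 7.3·10^(19.9/10) = 713.38 m.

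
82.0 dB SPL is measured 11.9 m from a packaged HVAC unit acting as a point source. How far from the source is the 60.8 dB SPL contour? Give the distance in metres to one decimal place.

Point-source spreading drops the level by 20·log₁₀(r₂/r₁); inverting, r₂/r₁ = 10^(ΔL/20).
r₂ = 11.9·10^((82.0−60.8)/20) = 11.9·10^(21.2/20) = 136.63 m.

136.6 m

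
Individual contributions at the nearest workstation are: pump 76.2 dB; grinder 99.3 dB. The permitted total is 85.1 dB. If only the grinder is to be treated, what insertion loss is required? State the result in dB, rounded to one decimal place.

Everything except the grinder sums to 10^(76.2/10) = 4.169e+07 in linear terms, 76.20 dB.
The limit corresponds to 10^(85.1/10) = 3.236e+08; subtracting the fixed part leaves 2.819e+08 for the grinder, i.e. 84.50 dB.
So the grinder must be reduced from 99.3 to 84.50 dB: IL = 14.80 dB.

14.8 dB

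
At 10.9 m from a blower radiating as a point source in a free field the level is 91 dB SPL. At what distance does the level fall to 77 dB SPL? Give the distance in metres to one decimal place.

For a point source L₁ − L₂ = 20·log₁₀(r₂/r₁), so r₂ = r₁·10^((L₁−L₂)/20).
r₂ = 10.9·10^((91−77)/20) = 10.9·10^(14.0/20) = 54.63 m.

54.6 m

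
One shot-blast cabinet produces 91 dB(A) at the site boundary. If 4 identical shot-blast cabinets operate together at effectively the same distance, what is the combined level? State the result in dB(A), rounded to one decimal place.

N identical incoherent sources raise the level by 10·log₁₀ N.
L_total = 91 + 10·log₁₀(4) = 91 + 6.021 = 97.02 dB(A).

97.0 dB(A)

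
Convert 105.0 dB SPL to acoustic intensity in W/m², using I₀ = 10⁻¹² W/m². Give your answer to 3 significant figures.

0.0316 W/m²

I = I₀·10^(L/10) = 10⁻¹² × 10^(105.0/10) = 10^(-1.500).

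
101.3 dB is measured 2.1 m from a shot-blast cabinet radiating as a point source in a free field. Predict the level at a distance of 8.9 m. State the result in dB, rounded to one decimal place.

Spherical spreading from a point source gives a 20·log₁₀(r₂/r₁) drop.
L₂ = 101.3 − 20·log₁₀(8.9/2.1) = 101.3 − 12.543 = 88.76 dB.

88.8 dB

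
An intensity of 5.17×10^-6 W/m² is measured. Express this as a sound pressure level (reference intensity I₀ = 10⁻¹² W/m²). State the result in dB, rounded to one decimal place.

67.1 dB

Dividing by I₀ shifts the exponent by 12: I/I₀ = 5.17×10^6.
L = 10·(0.7135 + 6) = 67.13 dB.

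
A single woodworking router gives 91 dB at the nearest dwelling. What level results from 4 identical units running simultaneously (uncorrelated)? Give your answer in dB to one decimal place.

97.0 dB

N identical incoherent sources raise the level by 10·log₁₀ N.
L_total = 91 + 10·log₁₀(4) = 91 + 6.021 = 97.02 dB.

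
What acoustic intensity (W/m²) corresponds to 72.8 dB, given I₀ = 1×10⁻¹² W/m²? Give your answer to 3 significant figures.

1.91e-05 W/m²

L = 10·log₁₀(I/I₀) ⇒ I = I₀·10^(L/10) = 10⁻¹² × 10^7.28.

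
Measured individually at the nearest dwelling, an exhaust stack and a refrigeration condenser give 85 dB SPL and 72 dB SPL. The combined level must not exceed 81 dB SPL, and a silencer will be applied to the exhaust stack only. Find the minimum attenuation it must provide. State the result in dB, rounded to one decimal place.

Fixed contribution from the other source: Σ 10^(L/10) = 10^(72/10) = 1.585e+07 (72.00 dB SPL).
To meet 81 dB SPL overall, the treated exhaust stack may contribute at most 10^(81/10) − 1.585e+07 = 1.100e+08, i.e. 80.42 dB SPL.
So the exhaust stack must be reduced from 85 to 80.42 dB SPL: IL = 4.58 dB.

4.6 dB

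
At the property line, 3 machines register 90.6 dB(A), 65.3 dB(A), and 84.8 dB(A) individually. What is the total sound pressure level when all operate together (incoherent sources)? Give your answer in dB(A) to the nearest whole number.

92 dB(A)

Incoherent sources combine by intensity addition: L_total = 10·log₁₀(Σ 10^(L_i/10)).
Σ 10^(L/10) = 10^(90.6/10) + 10^(65.3/10) + 10^(84.8/10) = 1.454e+09.
L_total = 10·log₁₀(1.454e+09) = 91.62 dB(A).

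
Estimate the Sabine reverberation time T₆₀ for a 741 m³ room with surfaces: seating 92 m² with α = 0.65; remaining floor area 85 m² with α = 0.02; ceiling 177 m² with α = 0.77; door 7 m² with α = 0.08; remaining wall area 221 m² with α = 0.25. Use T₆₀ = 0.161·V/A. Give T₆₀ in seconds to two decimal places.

Summing Sᵢαᵢ: 92·0.65 + 85·0.02 + 177·0.77 + 7·0.08 + 221·0.25 = 253.60 m².
T₆₀ = 0.161 × 741 / 253.60 = 0.470 s.

0.47 s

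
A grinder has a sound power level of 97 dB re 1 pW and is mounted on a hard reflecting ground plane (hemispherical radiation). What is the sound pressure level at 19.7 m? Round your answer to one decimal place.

63.1 dB

Free-field hemispherical radiation: L_p = L_w − 10·log₁₀(2π·r²), r = 19.7 m.
2π·r² = 2438 m², 10·log₁₀ of that is 33.871 dB.
L_p = 97 − 33.871 = 63.13 dB.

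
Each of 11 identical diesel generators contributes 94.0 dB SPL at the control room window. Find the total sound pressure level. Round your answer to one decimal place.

104.4 dB SPL

L_total = L₁ + 10·log₁₀ N for N identical incoherent sources.
L_total = 94.0 + 10·log₁₀(11) = 94.0 + 10.414 = 104.41 dB SPL.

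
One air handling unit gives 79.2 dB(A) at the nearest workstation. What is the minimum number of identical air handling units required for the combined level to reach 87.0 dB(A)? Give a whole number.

7

N identical sources give L₁ + 10·log₁₀ N, so require 10·log₁₀ N ≥ 87.0 − 79.2 = 7.8 dB.
N ≥ 10^(7.8/10) = 6.026, so N = 7.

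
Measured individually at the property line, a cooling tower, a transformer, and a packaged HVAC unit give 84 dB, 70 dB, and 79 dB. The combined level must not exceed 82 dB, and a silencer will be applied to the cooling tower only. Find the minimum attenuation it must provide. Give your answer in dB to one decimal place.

5.6 dB

The untreated sources together contribute 10^(70/10) + 10^(79/10) = 8.943e+07, i.e. 79.51 dB.
To meet 82 dB overall, the treated cooling tower may contribute at most 10^(82/10) − 8.943e+07 = 6.906e+07, i.e. 78.39 dB.
So the cooling tower must be reduced from 84 to 78.39 dB: IL = 5.61 dB.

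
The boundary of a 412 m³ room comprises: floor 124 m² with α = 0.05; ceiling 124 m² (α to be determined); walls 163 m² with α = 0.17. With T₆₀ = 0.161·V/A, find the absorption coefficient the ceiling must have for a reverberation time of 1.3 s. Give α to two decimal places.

0.14

From T₆₀ = 0.161·V/A, the target T₆₀ = 1.3 s needs A = 0.161·412/1.3 = 51.02 m².
Absorption from the other surfaces = 124·0.05 + 163·0.17 = 33.91 m², so the ceiling must supply 17.11 m² over 124 m².
α = 17.11/124 = 0.138.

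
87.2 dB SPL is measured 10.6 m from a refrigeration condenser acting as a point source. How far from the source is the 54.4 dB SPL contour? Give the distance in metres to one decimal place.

462.7 m

The 32.8 dB drop corresponds to a distance ratio of 10^(32.8/20) for a point source.
r₂ = 10.6·10^((87.2−54.4)/20) = 10.6·10^(32.8/20) = 462.71 m.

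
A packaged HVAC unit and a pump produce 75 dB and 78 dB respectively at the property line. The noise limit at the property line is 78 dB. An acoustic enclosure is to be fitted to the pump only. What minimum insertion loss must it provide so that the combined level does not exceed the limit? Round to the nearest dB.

3 dB

Everything except the pump sums to 10^(75/10) = 3.162e+07 in linear terms, 75.00 dB.
The limit corresponds to 10^(78/10) = 6.310e+07; subtracting the fixed part leaves 3.147e+07 for the pump, i.e. 74.98 dB.
Required insertion loss = 78 − 74.98 = 3.02 dB.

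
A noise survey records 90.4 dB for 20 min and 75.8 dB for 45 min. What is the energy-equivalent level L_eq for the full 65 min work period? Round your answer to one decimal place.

Weight each interval's intensity by its duration and average over T = 65 min:
Σ tᵢ·10^(Lᵢ/10) = 20·10^(90.4/10) + 45·10^(75.8/10) = 2.364e+10.
L_eq = 10·log₁₀(2.364e+10/65) = 85.61 dB.

85.6 dB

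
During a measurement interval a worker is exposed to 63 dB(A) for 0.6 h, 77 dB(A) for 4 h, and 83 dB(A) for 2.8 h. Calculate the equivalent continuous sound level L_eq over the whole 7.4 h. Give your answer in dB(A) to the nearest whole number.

Weight each interval's intensity by its duration and average over T = 7.4 h:
Σ tᵢ·10^(Lᵢ/10) = 0.6·10^(63/10) + 4·10^(77/10) + 2.8·10^(83/10) = 7.603e+08.
L_eq = 10·log₁₀(7.603e+08/7.4) = 80.12 dB(A).

80 dB(A)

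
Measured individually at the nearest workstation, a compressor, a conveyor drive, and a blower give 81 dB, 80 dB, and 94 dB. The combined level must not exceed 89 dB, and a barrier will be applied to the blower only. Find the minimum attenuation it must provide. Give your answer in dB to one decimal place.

6.5 dB

Everything except the blower sums to 10^(81/10) + 10^(80/10) = 2.259e+08 in linear terms, 83.54 dB.
To meet 89 dB overall, the treated blower may contribute at most 10^(89/10) − 2.259e+08 = 5.684e+08, i.e. 87.55 dB.
So the blower must be reduced from 94 to 87.55 dB: IL = 6.45 dB.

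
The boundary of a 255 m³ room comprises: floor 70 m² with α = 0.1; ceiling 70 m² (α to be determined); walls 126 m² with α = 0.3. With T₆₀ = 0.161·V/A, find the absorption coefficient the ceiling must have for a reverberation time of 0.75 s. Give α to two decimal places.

A = 0.161·V/T₆₀ = 0.161·255/0.75 = 54.74 m² sabins.
Absorption from the other surfaces = 70·0.1 + 126·0.3 = 44.80 m², so the ceiling must supply 9.94 m² over 70 m².
α = 9.94/70 = 0.142.

0.14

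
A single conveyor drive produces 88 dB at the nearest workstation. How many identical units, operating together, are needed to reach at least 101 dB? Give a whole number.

The shortfall is 101 − 88 = 13.0 dB, and N units add 10·log₁₀ N, so need 10·log₁₀ N ≥ 13.0.
N ≥ 10^(13.0/10) = 19.953, so N = 20.

20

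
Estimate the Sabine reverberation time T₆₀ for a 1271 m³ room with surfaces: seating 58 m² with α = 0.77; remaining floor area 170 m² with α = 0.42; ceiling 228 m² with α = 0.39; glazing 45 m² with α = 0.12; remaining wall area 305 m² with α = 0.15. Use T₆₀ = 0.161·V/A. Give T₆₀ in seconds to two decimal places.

0.80 s

A = Σ Sᵢαᵢ = 58·0.77 + 170·0.42 + 228·0.39 + 45·0.12 + 305·0.15 = 256.13 m².
T₆₀ = 0.161·V/A = 0.161·1271/256.13 = 0.799 s.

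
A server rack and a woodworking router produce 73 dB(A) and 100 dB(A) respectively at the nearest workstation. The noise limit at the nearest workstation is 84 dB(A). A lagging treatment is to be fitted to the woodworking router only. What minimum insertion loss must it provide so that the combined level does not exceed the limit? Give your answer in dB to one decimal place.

Everything except the woodworking router sums to 10^(73/10) = 1.995e+07 in linear terms, 73.00 dB(A).
To meet 84 dB(A) overall, the treated woodworking router may contribute at most 10^(84/10) − 1.995e+07 = 2.312e+08, i.e. 83.64 dB(A).
Required insertion loss = 100 − 83.64 = 16.36 dB.

16.4 dB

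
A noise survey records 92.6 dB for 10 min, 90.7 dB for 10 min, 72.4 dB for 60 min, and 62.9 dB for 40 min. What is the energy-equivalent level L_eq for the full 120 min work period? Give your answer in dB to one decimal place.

84.1 dB

The energy average is taken in the linear domain: L_eq = 10·log₁₀[(Σ tᵢ·10^(Lᵢ/10))/T], T = 120 min.
Σ tᵢ·10^(Lᵢ/10) = 10·10^(92.6/10) + 10·10^(90.7/10) + 60·10^(72.4/10) + 40·10^(62.9/10) = 3.107e+10.
L_eq = 10·log₁₀(3.107e+10/120) = 84.13 dB.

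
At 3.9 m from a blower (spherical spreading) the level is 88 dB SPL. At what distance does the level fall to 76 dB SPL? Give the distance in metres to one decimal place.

For a point source L₁ − L₂ = 20·log₁₀(r₂/r₁), so r₂ = r₁·10^((L₁−L₂)/20).
r₂ = 3.9·10^((88−76)/20) = 3.9·10^(12.0/20) = 15.53 m.

15.5 m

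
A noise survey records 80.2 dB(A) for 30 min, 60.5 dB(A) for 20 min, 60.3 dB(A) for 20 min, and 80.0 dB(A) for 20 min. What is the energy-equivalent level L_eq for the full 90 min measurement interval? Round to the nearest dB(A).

78 dB(A)

The energy average is taken in the linear domain: L_eq = 10·log₁₀[(Σ tᵢ·10^(Lᵢ/10))/T], T = 90 min.
Σ tᵢ·10^(Lᵢ/10) = 30·10^(80.2/10) + 20·10^(60.5/10) + 20·10^(60.3/10) + 20·10^(80.0/10) = 5.185e+09.
L_eq = 10·log₁₀(5.185e+09/90) = 77.61 dB(A).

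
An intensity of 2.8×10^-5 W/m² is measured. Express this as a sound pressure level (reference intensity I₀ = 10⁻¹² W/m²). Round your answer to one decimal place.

I/I₀ = 2.8×10^-5/10⁻¹² = 2.8×10^7, and L = 10·log₁₀(I/I₀).
L = 10·(0.4472 + 7) = 74.47 dB.

74.5 dB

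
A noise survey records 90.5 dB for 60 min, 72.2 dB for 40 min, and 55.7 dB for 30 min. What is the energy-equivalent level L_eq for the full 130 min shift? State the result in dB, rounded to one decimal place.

Weight each interval's intensity by its duration and average over T = 130 min:
Σ tᵢ·10^(Lᵢ/10) = 60·10^(90.5/10) + 40·10^(72.2/10) + 30·10^(55.7/10) = 6.800e+10.
L_eq = 10·log₁₀(6.800e+10/130) = 87.19 dB.

87.2 dB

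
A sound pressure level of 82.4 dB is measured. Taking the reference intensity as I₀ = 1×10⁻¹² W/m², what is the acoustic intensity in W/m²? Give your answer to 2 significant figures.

0.00017 W/m²

I/I₀ = 10^(82.4/10) = 1.738e+08, so I = 1.738e+08 × 10⁻¹² W/m².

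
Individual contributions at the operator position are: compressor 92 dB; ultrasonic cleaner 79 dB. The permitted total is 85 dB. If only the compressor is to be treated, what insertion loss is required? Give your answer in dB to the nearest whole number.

8 dB

Fixed contribution from the other source: Σ 10^(L/10) = 10^(79/10) = 7.943e+07 (79.00 dB).
To meet 85 dB overall, the treated compressor may contribute at most 10^(85/10) − 7.943e+07 = 2.368e+08, i.e. 83.74 dB.
Required insertion loss = 92 − 83.74 = 8.26 dB.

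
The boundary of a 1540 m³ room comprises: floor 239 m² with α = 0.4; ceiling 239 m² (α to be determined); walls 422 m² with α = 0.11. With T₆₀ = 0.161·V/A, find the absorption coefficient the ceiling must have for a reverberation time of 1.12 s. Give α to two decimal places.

0.33

A = 0.161·V/T₆₀ = 0.161·1540/1.12 = 221.37 m² sabins.
Absorption from the other surfaces = 239·0.4 + 422·0.11 = 142.02 m², so the ceiling must supply 79.35 m² over 239 m².
α = 79.35/239 = 0.332.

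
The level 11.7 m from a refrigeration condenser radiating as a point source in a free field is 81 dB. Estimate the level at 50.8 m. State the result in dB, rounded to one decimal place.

Point-source attenuation: ΔL = 20·log₁₀(r₂/r₁) = 20·log₁₀(50.8/11.7) = 12.754 dB.
L₂ = 81 − 20·log₁₀(50.8/11.7) = 81 − 12.754 = 68.25 dB.

68.2 dB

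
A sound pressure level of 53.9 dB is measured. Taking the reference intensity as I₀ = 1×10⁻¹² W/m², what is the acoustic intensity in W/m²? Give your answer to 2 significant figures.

I/I₀ = 10^(53.9/10) = 2.455e+05, so I = 2.455e+05 × 10⁻¹² W/m².

2.5e-07 W/m²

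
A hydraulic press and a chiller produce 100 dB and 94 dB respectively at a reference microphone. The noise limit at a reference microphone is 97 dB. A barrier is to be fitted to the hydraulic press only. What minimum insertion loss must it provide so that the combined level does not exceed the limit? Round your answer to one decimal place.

6.0 dB

The untreated sources together contribute 10^(94/10) = 2.512e+09, i.e. 94.00 dB.
To meet 97 dB overall, the treated hydraulic press may contribute at most 10^(97/10) − 2.512e+09 = 2.500e+09, i.e. 93.98 dB.
Required insertion loss = 100 − 93.98 = 6.02 dB.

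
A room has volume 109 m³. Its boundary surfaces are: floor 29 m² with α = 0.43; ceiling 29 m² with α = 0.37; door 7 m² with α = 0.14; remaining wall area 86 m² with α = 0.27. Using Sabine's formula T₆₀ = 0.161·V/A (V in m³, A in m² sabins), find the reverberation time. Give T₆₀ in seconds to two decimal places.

Total absorption A = 29·0.43 + 29·0.37 + 7·0.14 + 86·0.27 = 47.40 m² sabins.
T₆₀ = 0.161·V/A = 0.161·109/47.40 = 0.370 s.

0.37 s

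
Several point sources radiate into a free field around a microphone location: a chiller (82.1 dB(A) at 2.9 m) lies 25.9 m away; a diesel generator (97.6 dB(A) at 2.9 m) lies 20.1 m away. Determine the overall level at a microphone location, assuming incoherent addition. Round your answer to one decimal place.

First find each source's level at the receiver (point-source: −20·log₁₀(r/r_ref)), then combine on an intensity basis.
chiller: 82.1 − 20·log₁₀(25.9/2.9) = 82.1 − 19.02 = 63.08 dB(A).
diesel generator: 97.6 − 20·log₁₀(20.1/2.9) = 97.6 − 16.82 = 80.78 dB(A).
Σ 10^(L/10) = 1.218e+08 → L_total = 10·log₁₀(1.218e+08) = 80.86 dB(A).

80.9 dB(A)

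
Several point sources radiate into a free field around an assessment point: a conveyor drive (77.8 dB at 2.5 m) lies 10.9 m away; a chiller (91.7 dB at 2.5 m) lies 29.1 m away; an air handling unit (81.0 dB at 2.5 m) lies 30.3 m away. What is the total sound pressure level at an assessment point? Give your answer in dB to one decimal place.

First find each source's level at the receiver (point-source: −20·log₁₀(r/r_ref)), then combine on an intensity basis.
conveyor drive: 77.8 − 20·log₁₀(10.9/2.5) = 77.8 − 12.79 = 65.01 dB.
chiller: 91.7 − 20·log₁₀(29.1/2.5) = 91.7 − 21.32 = 70.38 dB.
air handling unit: 81.0 − 20·log₁₀(30.3/2.5) = 81.0 − 21.67 = 59.33 dB.
Σ 10^(L/10) = 1.494e+07 → L_total = 10·log₁₀(1.494e+07) = 71.74 dB.

71.7 dB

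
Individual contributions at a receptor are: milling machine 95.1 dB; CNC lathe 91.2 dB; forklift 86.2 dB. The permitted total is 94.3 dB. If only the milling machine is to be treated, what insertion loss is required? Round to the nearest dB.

Everything except the milling machine sums to 10^(91.2/10) + 10^(86.2/10) = 1.735e+09 in linear terms, 92.39 dB.
The limit corresponds to 10^(94.3/10) = 2.692e+09; subtracting the fixed part leaves 9.564e+08 for the milling machine, i.e. 89.81 dB.
So the milling machine must be reduced from 95.1 to 89.81 dB: IL = 5.29 dB.

5 dB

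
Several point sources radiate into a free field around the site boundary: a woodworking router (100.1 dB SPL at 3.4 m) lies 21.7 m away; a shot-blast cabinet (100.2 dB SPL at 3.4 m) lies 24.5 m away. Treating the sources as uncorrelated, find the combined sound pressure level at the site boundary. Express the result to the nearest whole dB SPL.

Apply inverse-square spreading to bring every level to the receiver, then sum 10^(L/10).
woodworking router: 100.1 − 20·log₁₀(21.7/3.4) = 100.1 − 16.10 = 84.00 dB SPL.
shot-blast cabinet: 100.2 − 20·log₁₀(24.5/3.4) = 100.2 − 17.15 = 83.05 dB SPL.
Σ 10^(L/10) = 4.529e+08 → L_total = 10·log₁₀(4.529e+08) = 86.56 dB SPL.

87 dB SPL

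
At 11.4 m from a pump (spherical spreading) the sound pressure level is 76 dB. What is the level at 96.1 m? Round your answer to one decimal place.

57.5 dB

Spherical spreading from a point source gives a 20·log₁₀(r₂/r₁) drop.
L₂ = 76 − 20·log₁₀(96.1/11.4) = 76 − 18.516 = 57.48 dB.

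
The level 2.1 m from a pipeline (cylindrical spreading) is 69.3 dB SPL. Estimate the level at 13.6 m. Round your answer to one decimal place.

For a line source, L₂ = L₁ − 10·log₁₀(r₂/r₁).
L₂ = 69.3 − 10·log₁₀(13.6/2.1) = 69.3 − 8.113 = 61.19 dB SPL.

61.2 dB SPL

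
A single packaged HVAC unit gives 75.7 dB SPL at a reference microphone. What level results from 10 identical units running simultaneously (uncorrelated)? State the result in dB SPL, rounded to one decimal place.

85.7 dB SPL

N identical incoherent sources raise the level by 10·log₁₀ N.
L_total = 75.7 + 10·log₁₀(10) = 75.7 + 10.000 = 85.70 dB SPL.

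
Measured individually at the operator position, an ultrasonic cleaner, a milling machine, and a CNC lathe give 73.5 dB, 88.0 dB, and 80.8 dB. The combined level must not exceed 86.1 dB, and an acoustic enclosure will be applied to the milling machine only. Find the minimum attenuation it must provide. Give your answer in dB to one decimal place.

3.8 dB

Fixed contribution from the other sources: Σ 10^(L/10) = 10^(73.5/10) + 10^(80.8/10) = 1.426e+08 (81.54 dB).
The limit corresponds to 10^(86.1/10) = 4.074e+08; subtracting the fixed part leaves 2.648e+08 for the milling machine, i.e. 84.23 dB.
So the milling machine must be reduced from 88.0 to 84.23 dB: IL = 3.77 dB.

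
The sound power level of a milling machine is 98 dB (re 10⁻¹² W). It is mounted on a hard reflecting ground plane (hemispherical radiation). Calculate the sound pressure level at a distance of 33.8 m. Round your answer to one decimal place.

Free-field hemispherical radiation: L_p = L_w − 10·log₁₀(2π·r²), r = 33.8 m.
2π·r² = 7178 m², 10·log₁₀ of that is 38.560 dB.
L_p = 98 − 38.560 = 59.44 dB.

59.4 dB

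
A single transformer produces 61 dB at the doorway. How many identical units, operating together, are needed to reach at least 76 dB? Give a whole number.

32

Need L₁ + 10·log₁₀ N ≥ 76, i.e. log₁₀ N ≥ 1.50.
N ≥ 10^(15.0/10) = 31.623, so N = 32.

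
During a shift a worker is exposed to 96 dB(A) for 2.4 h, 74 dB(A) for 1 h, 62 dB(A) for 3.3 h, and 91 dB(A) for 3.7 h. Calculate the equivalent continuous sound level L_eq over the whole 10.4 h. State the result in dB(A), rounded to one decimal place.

L_eq = 10·log₁₀[(1/T)·Σ tᵢ·10^(Lᵢ/10)] with T = 10.4 h.
Σ tᵢ·10^(Lᵢ/10) = 2.4·10^(96/10) + 1·10^(74/10) + 3.3·10^(62/10) + 3.7·10^(91/10) = 1.424e+10.
L_eq = 10·log₁₀(1.424e+10/10.4) = 91.37 dB(A).

91.4 dB(A)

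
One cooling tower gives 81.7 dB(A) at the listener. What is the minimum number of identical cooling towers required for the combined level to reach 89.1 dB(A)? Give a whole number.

The shortfall is 89.1 − 81.7 = 7.4 dB, and N units add 10·log₁₀ N, so need 10·log₁₀ N ≥ 7.4.
N ≥ 10^(7.4/10) = 5.495, so N = 6.

6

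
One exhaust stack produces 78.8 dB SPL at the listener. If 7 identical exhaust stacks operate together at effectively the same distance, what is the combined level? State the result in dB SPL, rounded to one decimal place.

87.3 dB SPL

L_total = L₁ + 10·log₁₀ N for N identical incoherent sources.
L_total = 78.8 + 10·log₁₀(7) = 78.8 + 8.451 = 87.25 dB SPL.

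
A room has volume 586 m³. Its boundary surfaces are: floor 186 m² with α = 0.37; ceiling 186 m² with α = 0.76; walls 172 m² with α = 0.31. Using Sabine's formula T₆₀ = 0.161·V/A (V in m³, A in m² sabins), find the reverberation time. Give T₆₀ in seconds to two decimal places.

0.36 s

A = Σ Sᵢαᵢ = 186·0.37 + 186·0.76 + 172·0.31 = 263.50 m².
T₆₀ = 0.161 × 586 / 263.50 = 0.358 s.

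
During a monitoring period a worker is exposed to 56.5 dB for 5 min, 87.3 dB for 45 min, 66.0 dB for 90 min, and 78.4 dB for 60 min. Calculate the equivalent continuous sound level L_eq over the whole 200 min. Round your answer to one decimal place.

81.6 dB

L_eq = 10·log₁₀[(1/T)·Σ tᵢ·10^(Lᵢ/10)] with T = 200 min.
Σ tᵢ·10^(Lᵢ/10) = 5·10^(56.5/10) + 45·10^(87.3/10) + 90·10^(66.0/10) + 60·10^(78.4/10) = 2.868e+10.
L_eq = 10·log₁₀(2.868e+10/200) = 81.57 dB.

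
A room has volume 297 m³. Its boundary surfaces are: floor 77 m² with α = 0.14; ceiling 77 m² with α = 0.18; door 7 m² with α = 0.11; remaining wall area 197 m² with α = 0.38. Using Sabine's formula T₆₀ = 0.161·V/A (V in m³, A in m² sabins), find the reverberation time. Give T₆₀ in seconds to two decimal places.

0.48 s

Total absorption A = 77·0.14 + 77·0.18 + 7·0.11 + 197·0.38 = 100.27 m² sabins.
T₆₀ = 0.161·V/A = 0.161·297/100.27 = 0.477 s.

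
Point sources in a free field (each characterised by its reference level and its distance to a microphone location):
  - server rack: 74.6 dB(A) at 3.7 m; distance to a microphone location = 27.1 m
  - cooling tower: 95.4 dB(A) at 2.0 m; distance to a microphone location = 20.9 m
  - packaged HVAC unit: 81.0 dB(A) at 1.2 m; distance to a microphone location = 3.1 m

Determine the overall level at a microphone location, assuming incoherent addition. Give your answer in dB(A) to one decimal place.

77.1 dB(A)

First find each source's level at the receiver (point-source: −20·log₁₀(r/r_ref)), then combine on an intensity basis.
server rack: 74.6 − 20·log₁₀(27.1/3.7) = 74.6 − 17.30 = 57.30 dB(A).
cooling tower: 95.4 − 20·log₁₀(20.9/2.0) = 95.4 − 20.38 = 75.02 dB(A).
packaged HVAC unit: 81.0 − 20·log₁₀(3.1/1.2) = 81.0 − 8.24 = 72.76 dB(A).
Σ 10^(L/10) = 5.115e+07 → L_total = 10·log₁₀(5.115e+07) = 77.09 dB(A).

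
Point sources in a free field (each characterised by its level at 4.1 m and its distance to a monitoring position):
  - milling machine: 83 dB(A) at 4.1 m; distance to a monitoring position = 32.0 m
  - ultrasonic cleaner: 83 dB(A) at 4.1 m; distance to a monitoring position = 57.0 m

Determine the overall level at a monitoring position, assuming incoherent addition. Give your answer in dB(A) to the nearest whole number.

66 dB(A)

Apply inverse-square spreading to bring every level to the receiver, then sum 10^(L/10).
milling machine: 83 − 20·log₁₀(32.0/4.1) = 83 − 17.85 = 65.15 dB(A).
ultrasonic cleaner: 83 − 20·log₁₀(57.0/4.1) = 83 − 22.86 = 60.14 dB(A).
Σ 10^(L/10) = 4.308e+06 → L_total = 10·log₁₀(4.308e+06) = 66.34 dB(A).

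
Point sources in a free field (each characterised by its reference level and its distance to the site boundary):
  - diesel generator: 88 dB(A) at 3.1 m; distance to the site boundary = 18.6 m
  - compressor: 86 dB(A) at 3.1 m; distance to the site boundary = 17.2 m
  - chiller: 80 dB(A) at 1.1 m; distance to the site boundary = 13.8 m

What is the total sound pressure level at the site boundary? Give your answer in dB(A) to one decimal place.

74.9 dB(A)

First find each source's level at the receiver (point-source: −20·log₁₀(r/r_ref)), then combine on an intensity basis.
diesel generator: 88 − 20·log₁₀(18.6/3.1) = 88 − 15.56 = 72.44 dB(A).
compressor: 86 − 20·log₁₀(17.2/3.1) = 86 − 14.88 = 71.12 dB(A).
chiller: 80 − 20·log₁₀(13.8/1.1) = 80 − 21.97 = 58.03 dB(A).
Σ 10^(L/10) = 3.109e+07 → L_total = 10·log₁₀(3.109e+07) = 74.93 dB(A).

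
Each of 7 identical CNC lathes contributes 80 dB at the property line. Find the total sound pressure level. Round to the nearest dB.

88 dB

With 7 equal, uncorrelated contributions the intensity is 7× that of one unit, giving a rise of 10·log₁₀ 7.
L_total = 80 + 10·log₁₀(7) = 80 + 8.451 = 88.45 dB.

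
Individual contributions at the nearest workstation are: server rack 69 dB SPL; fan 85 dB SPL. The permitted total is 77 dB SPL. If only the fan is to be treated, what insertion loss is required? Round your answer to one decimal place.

Everything except the fan sums to 10^(69/10) = 7.943e+06 in linear terms, 69.00 dB SPL.
To meet 77 dB SPL overall, the treated fan may contribute at most 10^(77/10) − 7.943e+06 = 4.218e+07, i.e. 76.25 dB SPL.
Required insertion loss = 85 − 76.25 = 8.75 dB.

8.7 dB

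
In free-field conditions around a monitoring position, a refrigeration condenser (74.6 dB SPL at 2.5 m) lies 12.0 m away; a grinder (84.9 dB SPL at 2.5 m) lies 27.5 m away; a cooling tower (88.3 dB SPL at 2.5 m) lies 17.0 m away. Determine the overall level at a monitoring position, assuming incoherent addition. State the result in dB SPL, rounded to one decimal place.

72.7 dB SPL

Propagate each source to the receiver with L = L_ref − 20·log₁₀(r/r_ref), then add intensities.
refrigeration condenser: 74.6 − 20·log₁₀(12.0/2.5) = 74.6 − 13.62 = 60.98 dB SPL.
grinder: 84.9 − 20·log₁₀(27.5/2.5) = 84.9 − 20.83 = 64.07 dB SPL.
cooling tower: 88.3 − 20·log₁₀(17.0/2.5) = 88.3 − 16.65 = 71.65 dB SPL.
Σ 10^(L/10) = 1.843e+07 → L_total = 10·log₁₀(1.843e+07) = 72.65 dB SPL.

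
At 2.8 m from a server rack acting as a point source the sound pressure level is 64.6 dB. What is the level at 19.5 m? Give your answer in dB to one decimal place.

Spherical spreading from a point source gives a 20·log₁₀(r₂/r₁) drop.
L₂ = 64.6 − 20·log₁₀(19.5/2.8) = 64.6 − 16.858 = 47.74 dB.

47.7 dB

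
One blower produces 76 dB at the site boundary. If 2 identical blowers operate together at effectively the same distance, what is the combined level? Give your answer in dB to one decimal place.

79.0 dB

N identical incoherent sources raise the level by 10·log₁₀ N.
L_total = 76 + 10·log₁₀(2) = 76 + 3.010 = 79.01 dB.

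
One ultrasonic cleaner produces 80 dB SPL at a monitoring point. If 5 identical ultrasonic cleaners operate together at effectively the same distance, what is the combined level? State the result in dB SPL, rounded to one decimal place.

With 5 equal, uncorrelated contributions the intensity is 5× that of one unit, giving a rise of 10·log₁₀ 5.
L_total = 80 + 10·log₁₀(5) = 80 + 6.990 = 86.99 dB SPL.

87.0 dB SPL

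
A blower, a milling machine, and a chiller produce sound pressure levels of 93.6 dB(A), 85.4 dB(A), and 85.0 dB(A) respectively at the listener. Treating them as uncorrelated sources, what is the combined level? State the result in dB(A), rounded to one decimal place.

94.7 dB(A)

Incoherent sources combine by intensity addition: L_total = 10·log₁₀(Σ 10^(L_i/10)).
Σ 10^(L/10) = 10^(93.6/10) + 10^(85.4/10) + 10^(85.0/10) = 2.954e+09.
L_total = 10·log₁₀(2.954e+09) = 94.70 dB(A).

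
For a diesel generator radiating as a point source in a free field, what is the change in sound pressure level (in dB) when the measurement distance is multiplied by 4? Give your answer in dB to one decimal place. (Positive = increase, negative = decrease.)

-12.0 dB

With spherical spreading the level changes by −20·log₁₀(r₂/r₁).
ΔL = −20·log₁₀(4) = -12.04 dB.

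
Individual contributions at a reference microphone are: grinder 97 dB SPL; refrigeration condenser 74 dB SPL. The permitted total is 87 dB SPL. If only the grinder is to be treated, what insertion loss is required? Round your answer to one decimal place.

The untreated sources together contribute 10^(74/10) = 2.512e+07, i.e. 74.00 dB SPL.
To meet 87 dB SPL overall, the treated grinder may contribute at most 10^(87/10) − 2.512e+07 = 4.761e+08, i.e. 86.78 dB SPL.
Required insertion loss = 97 − 86.78 = 10.22 dB.

10.2 dB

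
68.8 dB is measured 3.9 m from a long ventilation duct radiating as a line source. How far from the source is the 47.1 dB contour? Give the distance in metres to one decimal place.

576.9 m

For a line source L₁ − L₂ = 10·log₁₀(r₂/r₁), so r₂ = r₁·10^((L₁−L₂)/10).
r₂ = 3.9·10^((68.8−47.1)/10) = 3.9·10^(21.7/10) = 576.85 m.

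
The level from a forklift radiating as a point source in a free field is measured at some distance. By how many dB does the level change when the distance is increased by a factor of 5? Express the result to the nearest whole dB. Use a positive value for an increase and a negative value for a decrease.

A point source loses 6 dB per doubling of distance; generally ΔL = −20·log₁₀(r₂/r₁).
ΔL = −20·log₁₀(5) = -13.98 dB.

-14 dB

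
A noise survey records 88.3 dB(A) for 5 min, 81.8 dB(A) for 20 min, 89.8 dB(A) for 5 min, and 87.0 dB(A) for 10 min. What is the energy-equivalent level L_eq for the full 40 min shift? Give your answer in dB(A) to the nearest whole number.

Weight each interval's intensity by its duration and average over T = 40 min:
Σ tᵢ·10^(Lᵢ/10) = 5·10^(88.3/10) + 20·10^(81.8/10) + 5·10^(89.8/10) + 10·10^(87.0/10) = 1.619e+10.
L_eq = 10·log₁₀(1.619e+10/40) = 86.07 dB(A).

86 dB(A)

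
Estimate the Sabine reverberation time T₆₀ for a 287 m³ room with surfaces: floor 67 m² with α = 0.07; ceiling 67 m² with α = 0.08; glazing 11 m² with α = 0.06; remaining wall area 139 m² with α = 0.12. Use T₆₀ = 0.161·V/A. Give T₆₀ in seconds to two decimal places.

1.69 s

A = Σ Sᵢαᵢ = 67·0.07 + 67·0.08 + 11·0.06 + 139·0.12 = 27.39 m².
T₆₀ = 0.161 × 287 / 27.39 = 1.687 s.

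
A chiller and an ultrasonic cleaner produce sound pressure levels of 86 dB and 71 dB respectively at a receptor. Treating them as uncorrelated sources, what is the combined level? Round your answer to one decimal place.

86.1 dB

For uncorrelated sources the intensities add, so convert each level to linear form, sum, and take 10·log₁₀ of the total.
Σ 10^(L/10) = 10^(86/10) + 10^(71/10) = 4.107e+08.
L_total = 10·log₁₀(4.107e+08) = 86.14 dB.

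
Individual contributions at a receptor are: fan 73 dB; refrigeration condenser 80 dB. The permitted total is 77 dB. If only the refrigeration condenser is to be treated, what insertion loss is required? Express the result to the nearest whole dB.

The untreated sources together contribute 10^(73/10) = 1.995e+07, i.e. 73.00 dB.
To meet 77 dB overall, the treated refrigeration condenser may contribute at most 10^(77/10) − 1.995e+07 = 3.017e+07, i.e. 74.80 dB.
So the refrigeration condenser must be reduced from 80 to 74.80 dB: IL = 5.20 dB.

5 dB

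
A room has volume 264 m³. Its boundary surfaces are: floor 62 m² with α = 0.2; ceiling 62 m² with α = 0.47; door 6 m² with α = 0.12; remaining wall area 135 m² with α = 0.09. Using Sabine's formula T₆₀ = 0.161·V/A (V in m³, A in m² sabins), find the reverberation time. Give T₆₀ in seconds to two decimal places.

0.78 s

Summing Sᵢαᵢ: 62·0.2 + 62·0.47 + 6·0.12 + 135·0.09 = 54.41 m².
T₆₀ = 0.161·V/A = 0.161·264/54.41 = 0.781 s.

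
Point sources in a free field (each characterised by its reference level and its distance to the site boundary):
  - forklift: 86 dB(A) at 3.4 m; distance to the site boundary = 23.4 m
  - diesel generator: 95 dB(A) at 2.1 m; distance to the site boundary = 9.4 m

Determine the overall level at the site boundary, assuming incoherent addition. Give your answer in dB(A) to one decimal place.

Propagate each source to the receiver with L = L_ref − 20·log₁₀(r/r_ref), then add intensities.
forklift: 86 − 20·log₁₀(23.4/3.4) = 86 − 16.75 = 69.25 dB(A).
diesel generator: 95 − 20·log₁₀(9.4/2.1) = 95 − 13.02 = 81.98 dB(A).
Σ 10^(L/10) = 1.662e+08 → L_total = 10·log₁₀(1.662e+08) = 82.21 dB(A).

82.2 dB(A)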